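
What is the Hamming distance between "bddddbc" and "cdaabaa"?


Comparing "bddddbc" and "cdaabaa" position by position:
  Position 0: 'b' vs 'c' => differ
  Position 1: 'd' vs 'd' => same
  Position 2: 'd' vs 'a' => differ
  Position 3: 'd' vs 'a' => differ
  Position 4: 'd' vs 'b' => differ
  Position 5: 'b' vs 'a' => differ
  Position 6: 'c' vs 'a' => differ
Total differences (Hamming distance): 6

6


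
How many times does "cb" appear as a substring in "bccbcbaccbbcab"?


Searching for "cb" in "bccbcbaccbbcab"
Scanning each position:
  Position 0: "bc" => no
  Position 1: "cc" => no
  Position 2: "cb" => MATCH
  Position 3: "bc" => no
  Position 4: "cb" => MATCH
  Position 5: "ba" => no
  Position 6: "ac" => no
  Position 7: "cc" => no
  Position 8: "cb" => MATCH
  Position 9: "bb" => no
  Position 10: "bc" => no
  Position 11: "ca" => no
  Position 12: "ab" => no
Total occurrences: 3

3


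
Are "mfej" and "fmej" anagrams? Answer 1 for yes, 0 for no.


Strings: "mfej", "fmej"
Sorted first:  efjm
Sorted second: efjm
Sorted forms match => anagrams

1


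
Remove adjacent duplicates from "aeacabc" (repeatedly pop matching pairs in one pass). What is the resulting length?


Input: aeacabc
Stack-based adjacent duplicate removal:
  Read 'a': push. Stack: a
  Read 'e': push. Stack: ae
  Read 'a': push. Stack: aea
  Read 'c': push. Stack: aeac
  Read 'a': push. Stack: aeaca
  Read 'b': push. Stack: aeacab
  Read 'c': push. Stack: aeacabc
Final stack: "aeacabc" (length 7)

7


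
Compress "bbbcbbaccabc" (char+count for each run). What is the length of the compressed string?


Input: bbbcbbaccabc
Runs:
  'b' x 3 => "b3"
  'c' x 1 => "c1"
  'b' x 2 => "b2"
  'a' x 1 => "a1"
  'c' x 2 => "c2"
  'a' x 1 => "a1"
  'b' x 1 => "b1"
  'c' x 1 => "c1"
Compressed: "b3c1b2a1c2a1b1c1"
Compressed length: 16

16


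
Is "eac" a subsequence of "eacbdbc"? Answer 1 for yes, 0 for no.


Check if "eac" is a subsequence of "eacbdbc"
Greedy scan:
  Position 0 ('e'): matches sub[0] = 'e'
  Position 1 ('a'): matches sub[1] = 'a'
  Position 2 ('c'): matches sub[2] = 'c'
  Position 3 ('b'): no match needed
  Position 4 ('d'): no match needed
  Position 5 ('b'): no match needed
  Position 6 ('c'): no match needed
All 3 characters matched => is a subsequence

1


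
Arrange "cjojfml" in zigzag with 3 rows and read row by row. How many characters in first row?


Zigzag "cjojfml" into 3 rows:
Placing characters:
  'c' => row 0
  'j' => row 1
  'o' => row 2
  'j' => row 1
  'f' => row 0
  'm' => row 1
  'l' => row 2
Rows:
  Row 0: "cf"
  Row 1: "jjm"
  Row 2: "ol"
First row length: 2

2


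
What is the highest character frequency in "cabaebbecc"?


Input: cabaebbecc
Character counts:
  'a': 2
  'b': 3
  'c': 3
  'e': 2
Maximum frequency: 3

3


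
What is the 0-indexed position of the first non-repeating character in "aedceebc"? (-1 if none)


Input: aedceebc
Character frequencies:
  'a': 1
  'b': 1
  'c': 2
  'd': 1
  'e': 3
Scanning left to right for freq == 1:
  Position 0 ('a'): unique! => answer = 0

0


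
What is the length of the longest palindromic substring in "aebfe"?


Input: "aebfe"
Checking substrings for palindromes:
  No multi-char palindromic substrings found
Longest palindromic substring: "a" with length 1

1


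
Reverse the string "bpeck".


Input: bpeck
Reading characters right to left:
  Position 4: 'k'
  Position 3: 'c'
  Position 2: 'e'
  Position 1: 'p'
  Position 0: 'b'
Reversed: kcepb

kcepb


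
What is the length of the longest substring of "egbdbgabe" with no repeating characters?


Input: "egbdbgabe"
Sliding window (track last position of each char):
  Position 0 ('e'): window [0,0] length 1 -- new best
  Position 1 ('g'): window [0,1] length 2 -- new best
  Position 2 ('b'): window [0,2] length 3 -- new best
  Position 3 ('d'): window [0,3] length 4 -- new best
  Position 4 ('b'): repeat (last at 2), move window start to 3
  Position 4 ('b'): window [3,4] length 2
  Position 5 ('g'): window [3,5] length 3
  Position 6 ('a'): window [3,6] length 4
  Position 7 ('b'): repeat (last at 4), move window start to 5
  Position 7 ('b'): window [5,7] length 3
  Position 8 ('e'): window [5,8] length 4
Longest substring with no repeats: "egbd" with length 4

4


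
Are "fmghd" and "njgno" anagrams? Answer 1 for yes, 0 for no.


Strings: "fmghd", "njgno"
Sorted first:  dfghm
Sorted second: gjnno
Differ at position 0: 'd' vs 'g' => not anagrams

0


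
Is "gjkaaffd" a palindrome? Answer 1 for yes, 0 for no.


Input: gjkaaffd
Reversed: dffaakjg
  Compare pos 0 ('g') with pos 7 ('d'): MISMATCH
  Compare pos 1 ('j') with pos 6 ('f'): MISMATCH
  Compare pos 2 ('k') with pos 5 ('f'): MISMATCH
  Compare pos 3 ('a') with pos 4 ('a'): match
Result: not a palindrome

0


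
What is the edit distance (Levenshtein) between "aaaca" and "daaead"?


Computing edit distance: "aaaca" -> "daaead"
DP table:
           d    a    a    e    a    d
      0    1    2    3    4    5    6
  a   1    1    1    2    3    4    5
  a   2    2    1    1    2    3    4
  a   3    3    2    1    2    2    3
  c   4    4    3    2    2    3    3
  a   5    5    4    3    3    2    3
Edit distance = dp[5][6] = 3

3


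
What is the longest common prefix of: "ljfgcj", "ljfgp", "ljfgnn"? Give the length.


Words: ljfgcj, ljfgp, ljfgnn
  Position 0: all 'l' => match
  Position 1: all 'j' => match
  Position 2: all 'f' => match
  Position 3: all 'g' => match
  Position 4: ('c', 'p', 'n') => mismatch, stop
LCP = "ljfg" (length 4)

4


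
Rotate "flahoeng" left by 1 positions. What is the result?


Input: "flahoeng", rotate left by 1
First 1 characters: "f"
Remaining characters: "lahoeng"
Concatenate remaining + first: "lahoeng" + "f" = "lahoengf"

lahoengf


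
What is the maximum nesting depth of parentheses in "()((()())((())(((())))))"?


Input: "()((()())((())(((())))))"
Tracking depth:
  Position 0 '(': depth becomes 1
  Position 1 ')': depth becomes 0
  Position 2 '(': depth becomes 1
  Position 3 '(': depth becomes 2
  Position 4 '(': depth becomes 3
  Position 5 ')': depth becomes 2
  Position 6 '(': depth becomes 3
  Position 7 ')': depth becomes 2
  Position 8 ')': depth becomes 1
  Position 9 '(': depth becomes 2
  Position 10 '(': depth becomes 3
  Position 11 '(': depth becomes 4
  Position 12 ')': depth becomes 3
  Position 13 ')': depth becomes 2
  Position 14 '(': depth becomes 3
  Position 15 '(': depth becomes 4
  Position 16 '(': depth becomes 5
  Position 17 '(': depth becomes 6
  Position 18 ')': depth becomes 5
  Position 19 ')': depth becomes 4
  Position 20 ')': depth becomes 3
  Position 21 ')': depth becomes 2
  Position 22 ')': depth becomes 1
  Position 23 ')': depth becomes 0
Maximum depth reached: 6

6


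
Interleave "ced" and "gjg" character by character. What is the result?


Interleaving "ced" and "gjg":
  Position 0: 'c' from first, 'g' from second => "cg"
  Position 1: 'e' from first, 'j' from second => "ej"
  Position 2: 'd' from first, 'g' from second => "dg"
Result: cgejdg

cgejdg


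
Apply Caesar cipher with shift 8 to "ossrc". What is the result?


Caesar cipher: shift "ossrc" by 8
  'o' (pos 14) + 8 = pos 22 = 'w'
  's' (pos 18) + 8 = pos 0 = 'a'
  's' (pos 18) + 8 = pos 0 = 'a'
  'r' (pos 17) + 8 = pos 25 = 'z'
  'c' (pos 2) + 8 = pos 10 = 'k'
Result: waazk

waazk


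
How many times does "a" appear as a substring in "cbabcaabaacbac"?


Searching for "a" in "cbabcaabaacbac"
Scanning each position:
  Position 0: "c" => no
  Position 1: "b" => no
  Position 2: "a" => MATCH
  Position 3: "b" => no
  Position 4: "c" => no
  Position 5: "a" => MATCH
  Position 6: "a" => MATCH
  Position 7: "b" => no
  Position 8: "a" => MATCH
  Position 9: "a" => MATCH
  Position 10: "c" => no
  Position 11: "b" => no
  Position 12: "a" => MATCH
  Position 13: "c" => no
Total occurrences: 6

6


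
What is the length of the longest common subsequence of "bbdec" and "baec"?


LCS of "bbdec" and "baec"
DP table:
           b    a    e    c
      0    0    0    0    0
  b   0    1    1    1    1
  b   0    1    1    1    1
  d   0    1    1    1    1
  e   0    1    1    2    2
  c   0    1    1    2    3
LCS length = dp[5][4] = 3

3


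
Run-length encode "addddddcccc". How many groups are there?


Input: addddddcccc
Scanning for consecutive runs:
  Group 1: 'a' x 1 (positions 0-0)
  Group 2: 'd' x 6 (positions 1-6)
  Group 3: 'c' x 4 (positions 7-10)
Total groups: 3

3


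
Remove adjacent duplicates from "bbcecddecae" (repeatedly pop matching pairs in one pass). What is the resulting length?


Input: bbcecddecae
Stack-based adjacent duplicate removal:
  Read 'b': push. Stack: b
  Read 'b': matches stack top 'b' => pop. Stack: (empty)
  Read 'c': push. Stack: c
  Read 'e': push. Stack: ce
  Read 'c': push. Stack: cec
  Read 'd': push. Stack: cecd
  Read 'd': matches stack top 'd' => pop. Stack: cec
  Read 'e': push. Stack: cece
  Read 'c': push. Stack: cecec
  Read 'a': push. Stack: cececa
  Read 'e': push. Stack: cececae
Final stack: "cececae" (length 7)

7


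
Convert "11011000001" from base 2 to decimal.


Input: "11011000001" in base 2
Positional expansion:
  Digit '1' (value 1) x 2^10 = 1024
  Digit '1' (value 1) x 2^9 = 512
  Digit '0' (value 0) x 2^8 = 0
  Digit '1' (value 1) x 2^7 = 128
  Digit '1' (value 1) x 2^6 = 64
  Digit '0' (value 0) x 2^5 = 0
  Digit '0' (value 0) x 2^4 = 0
  Digit '0' (value 0) x 2^3 = 0
  Digit '0' (value 0) x 2^2 = 0
  Digit '0' (value 0) x 2^1 = 0
  Digit '1' (value 1) x 2^0 = 1
Sum = 1729

1729


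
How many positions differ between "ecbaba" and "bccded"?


Comparing "ecbaba" and "bccded" position by position:
  Position 0: 'e' vs 'b' => DIFFER
  Position 1: 'c' vs 'c' => same
  Position 2: 'b' vs 'c' => DIFFER
  Position 3: 'a' vs 'd' => DIFFER
  Position 4: 'b' vs 'e' => DIFFER
  Position 5: 'a' vs 'd' => DIFFER
Positions that differ: 5

5


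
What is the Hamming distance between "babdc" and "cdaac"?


Comparing "babdc" and "cdaac" position by position:
  Position 0: 'b' vs 'c' => differ
  Position 1: 'a' vs 'd' => differ
  Position 2: 'b' vs 'a' => differ
  Position 3: 'd' vs 'a' => differ
  Position 4: 'c' vs 'c' => same
Total differences (Hamming distance): 4

4


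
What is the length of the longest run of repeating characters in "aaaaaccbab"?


Input: "aaaaaccbab"
Scanning for longest run:
  Position 1 ('a'): continues run of 'a', length=2
  Position 2 ('a'): continues run of 'a', length=3
  Position 3 ('a'): continues run of 'a', length=4
  Position 4 ('a'): continues run of 'a', length=5
  Position 5 ('c'): new char, reset run to 1
  Position 6 ('c'): continues run of 'c', length=2
  Position 7 ('b'): new char, reset run to 1
  Position 8 ('a'): new char, reset run to 1
  Position 9 ('b'): new char, reset run to 1
Longest run: 'a' with length 5

5


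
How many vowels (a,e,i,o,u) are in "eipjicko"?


Input: eipjicko
Checking each character:
  'e' at position 0: vowel (running total: 1)
  'i' at position 1: vowel (running total: 2)
  'p' at position 2: consonant
  'j' at position 3: consonant
  'i' at position 4: vowel (running total: 3)
  'c' at position 5: consonant
  'k' at position 6: consonant
  'o' at position 7: vowel (running total: 4)
Total vowels: 4

4


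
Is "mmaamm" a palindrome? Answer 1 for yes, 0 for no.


Input: mmaamm
Reversed: mmaamm
  Compare pos 0 ('m') with pos 5 ('m'): match
  Compare pos 1 ('m') with pos 4 ('m'): match
  Compare pos 2 ('a') with pos 3 ('a'): match
Result: palindrome

1


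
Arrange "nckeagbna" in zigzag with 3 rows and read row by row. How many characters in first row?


Zigzag "nckeagbna" into 3 rows:
Placing characters:
  'n' => row 0
  'c' => row 1
  'k' => row 2
  'e' => row 1
  'a' => row 0
  'g' => row 1
  'b' => row 2
  'n' => row 1
  'a' => row 0
Rows:
  Row 0: "naa"
  Row 1: "cegn"
  Row 2: "kb"
First row length: 3

3


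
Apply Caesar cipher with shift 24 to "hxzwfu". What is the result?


Caesar cipher: shift "hxzwfu" by 24
  'h' (pos 7) + 24 = pos 5 = 'f'
  'x' (pos 23) + 24 = pos 21 = 'v'
  'z' (pos 25) + 24 = pos 23 = 'x'
  'w' (pos 22) + 24 = pos 20 = 'u'
  'f' (pos 5) + 24 = pos 3 = 'd'
  'u' (pos 20) + 24 = pos 18 = 's'
Result: fvxuds

fvxuds


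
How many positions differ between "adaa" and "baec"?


Comparing "adaa" and "baec" position by position:
  Position 0: 'a' vs 'b' => DIFFER
  Position 1: 'd' vs 'a' => DIFFER
  Position 2: 'a' vs 'e' => DIFFER
  Position 3: 'a' vs 'c' => DIFFER
Positions that differ: 4

4


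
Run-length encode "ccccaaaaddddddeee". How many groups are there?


Input: ccccaaaaddddddeee
Scanning for consecutive runs:
  Group 1: 'c' x 4 (positions 0-3)
  Group 2: 'a' x 4 (positions 4-7)
  Group 3: 'd' x 6 (positions 8-13)
  Group 4: 'e' x 3 (positions 14-16)
Total groups: 4

4


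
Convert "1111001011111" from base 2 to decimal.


Input: "1111001011111" in base 2
Positional expansion:
  Digit '1' (value 1) x 2^12 = 4096
  Digit '1' (value 1) x 2^11 = 2048
  Digit '1' (value 1) x 2^10 = 1024
  Digit '1' (value 1) x 2^9 = 512
  Digit '0' (value 0) x 2^8 = 0
  Digit '0' (value 0) x 2^7 = 0
  Digit '1' (value 1) x 2^6 = 64
  Digit '0' (value 0) x 2^5 = 0
  Digit '1' (value 1) x 2^4 = 16
  Digit '1' (value 1) x 2^3 = 8
  Digit '1' (value 1) x 2^2 = 4
  Digit '1' (value 1) x 2^1 = 2
  Digit '1' (value 1) x 2^0 = 1
Sum = 7775

7775


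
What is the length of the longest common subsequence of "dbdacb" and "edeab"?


LCS of "dbdacb" and "edeab"
DP table:
           e    d    e    a    b
      0    0    0    0    0    0
  d   0    0    1    1    1    1
  b   0    0    1    1    1    2
  d   0    0    1    1    1    2
  a   0    0    1    1    2    2
  c   0    0    1    1    2    2
  b   0    0    1    1    2    3
LCS length = dp[6][5] = 3

3


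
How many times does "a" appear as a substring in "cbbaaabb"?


Searching for "a" in "cbbaaabb"
Scanning each position:
  Position 0: "c" => no
  Position 1: "b" => no
  Position 2: "b" => no
  Position 3: "a" => MATCH
  Position 4: "a" => MATCH
  Position 5: "a" => MATCH
  Position 6: "b" => no
  Position 7: "b" => no
Total occurrences: 3

3


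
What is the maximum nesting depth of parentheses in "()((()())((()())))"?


Input: "()((()())((()())))"
Tracking depth:
  Position 0 '(': depth becomes 1
  Position 1 ')': depth becomes 0
  Position 2 '(': depth becomes 1
  Position 3 '(': depth becomes 2
  Position 4 '(': depth becomes 3
  Position 5 ')': depth becomes 2
  Position 6 '(': depth becomes 3
  Position 7 ')': depth becomes 2
  Position 8 ')': depth becomes 1
  Position 9 '(': depth becomes 2
  Position 10 '(': depth becomes 3
  Position 11 '(': depth becomes 4
  Position 12 ')': depth becomes 3
  Position 13 '(': depth becomes 4
  Position 14 ')': depth becomes 3
  Position 15 ')': depth becomes 2
  Position 16 ')': depth becomes 1
  Position 17 ')': depth becomes 0
Maximum depth reached: 4

4


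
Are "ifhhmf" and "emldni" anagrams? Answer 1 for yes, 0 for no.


Strings: "ifhhmf", "emldni"
Sorted first:  ffhhim
Sorted second: deilmn
Differ at position 0: 'f' vs 'd' => not anagrams

0


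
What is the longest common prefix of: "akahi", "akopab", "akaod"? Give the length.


Words: akahi, akopab, akaod
  Position 0: all 'a' => match
  Position 1: all 'k' => match
  Position 2: ('a', 'o', 'a') => mismatch, stop
LCP = "ak" (length 2)

2


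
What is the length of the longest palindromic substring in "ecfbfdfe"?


Input: "ecfbfdfe"
Checking substrings for palindromes:
  [2:5] "fbf" (len 3) => palindrome
  [4:7] "fdf" (len 3) => palindrome
Longest palindromic substring: "fbf" with length 3

3


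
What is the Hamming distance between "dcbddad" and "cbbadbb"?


Comparing "dcbddad" and "cbbadbb" position by position:
  Position 0: 'd' vs 'c' => differ
  Position 1: 'c' vs 'b' => differ
  Position 2: 'b' vs 'b' => same
  Position 3: 'd' vs 'a' => differ
  Position 4: 'd' vs 'd' => same
  Position 5: 'a' vs 'b' => differ
  Position 6: 'd' vs 'b' => differ
Total differences (Hamming distance): 5

5


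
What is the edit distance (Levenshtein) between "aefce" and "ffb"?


Computing edit distance: "aefce" -> "ffb"
DP table:
           f    f    b
      0    1    2    3
  a   1    1    2    3
  e   2    2    2    3
  f   3    2    2    3
  c   4    3    3    3
  e   5    4    4    4
Edit distance = dp[5][3] = 4

4


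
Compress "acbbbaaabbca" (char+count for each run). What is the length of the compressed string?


Input: acbbbaaabbca
Runs:
  'a' x 1 => "a1"
  'c' x 1 => "c1"
  'b' x 3 => "b3"
  'a' x 3 => "a3"
  'b' x 2 => "b2"
  'c' x 1 => "c1"
  'a' x 1 => "a1"
Compressed: "a1c1b3a3b2c1a1"
Compressed length: 14

14


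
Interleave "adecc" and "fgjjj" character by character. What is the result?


Interleaving "adecc" and "fgjjj":
  Position 0: 'a' from first, 'f' from second => "af"
  Position 1: 'd' from first, 'g' from second => "dg"
  Position 2: 'e' from first, 'j' from second => "ej"
  Position 3: 'c' from first, 'j' from second => "cj"
  Position 4: 'c' from first, 'j' from second => "cj"
Result: afdgejcjcj

afdgejcjcj


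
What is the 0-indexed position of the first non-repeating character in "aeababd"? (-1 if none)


Input: aeababd
Character frequencies:
  'a': 3
  'b': 2
  'd': 1
  'e': 1
Scanning left to right for freq == 1:
  Position 0 ('a'): freq=3, skip
  Position 1 ('e'): unique! => answer = 1

1


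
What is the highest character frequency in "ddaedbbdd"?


Input: ddaedbbdd
Character counts:
  'a': 1
  'b': 2
  'd': 5
  'e': 1
Maximum frequency: 5

5


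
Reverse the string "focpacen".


Input: focpacen
Reading characters right to left:
  Position 7: 'n'
  Position 6: 'e'
  Position 5: 'c'
  Position 4: 'a'
  Position 3: 'p'
  Position 2: 'c'
  Position 1: 'o'
  Position 0: 'f'
Reversed: necapcof

necapcof


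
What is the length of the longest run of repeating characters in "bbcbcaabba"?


Input: "bbcbcaabba"
Scanning for longest run:
  Position 1 ('b'): continues run of 'b', length=2
  Position 2 ('c'): new char, reset run to 1
  Position 3 ('b'): new char, reset run to 1
  Position 4 ('c'): new char, reset run to 1
  Position 5 ('a'): new char, reset run to 1
  Position 6 ('a'): continues run of 'a', length=2
  Position 7 ('b'): new char, reset run to 1
  Position 8 ('b'): continues run of 'b', length=2
  Position 9 ('a'): new char, reset run to 1
Longest run: 'b' with length 2

2


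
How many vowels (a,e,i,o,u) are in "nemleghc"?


Input: nemleghc
Checking each character:
  'n' at position 0: consonant
  'e' at position 1: vowel (running total: 1)
  'm' at position 2: consonant
  'l' at position 3: consonant
  'e' at position 4: vowel (running total: 2)
  'g' at position 5: consonant
  'h' at position 6: consonant
  'c' at position 7: consonant
Total vowels: 2

2


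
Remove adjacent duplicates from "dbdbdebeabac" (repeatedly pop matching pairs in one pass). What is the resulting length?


Input: dbdbdebeabac
Stack-based adjacent duplicate removal:
  Read 'd': push. Stack: d
  Read 'b': push. Stack: db
  Read 'd': push. Stack: dbd
  Read 'b': push. Stack: dbdb
  Read 'd': push. Stack: dbdbd
  Read 'e': push. Stack: dbdbde
  Read 'b': push. Stack: dbdbdeb
  Read 'e': push. Stack: dbdbdebe
  Read 'a': push. Stack: dbdbdebea
  Read 'b': push. Stack: dbdbdebeab
  Read 'a': push. Stack: dbdbdebeaba
  Read 'c': push. Stack: dbdbdebeabac
Final stack: "dbdbdebeabac" (length 12)

12


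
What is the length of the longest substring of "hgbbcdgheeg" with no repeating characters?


Input: "hgbbcdgheeg"
Sliding window (track last position of each char):
  Position 0 ('h'): window [0,0] length 1 -- new best
  Position 1 ('g'): window [0,1] length 2 -- new best
  Position 2 ('b'): window [0,2] length 3 -- new best
  Position 3 ('b'): repeat (last at 2), move window start to 3
  Position 3 ('b'): window [3,3] length 1
  Position 4 ('c'): window [3,4] length 2
  Position 5 ('d'): window [3,5] length 3
  Position 6 ('g'): window [3,6] length 4 -- new best
  Position 7 ('h'): window [3,7] length 5 -- new best
  Position 8 ('e'): window [3,8] length 6 -- new best
  Position 9 ('e'): repeat (last at 8), move window start to 9
  Position 9 ('e'): window [9,9] length 1
  Position 10 ('g'): window [9,10] length 2
Longest substring with no repeats: "bcdghe" with length 6

6


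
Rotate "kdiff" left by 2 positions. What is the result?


Input: "kdiff", rotate left by 2
First 2 characters: "kd"
Remaining characters: "iff"
Concatenate remaining + first: "iff" + "kd" = "iffkd"

iffkd


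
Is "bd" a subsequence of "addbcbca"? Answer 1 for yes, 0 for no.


Check if "bd" is a subsequence of "addbcbca"
Greedy scan:
  Position 0 ('a'): no match needed
  Position 1 ('d'): no match needed
  Position 2 ('d'): no match needed
  Position 3 ('b'): matches sub[0] = 'b'
  Position 4 ('c'): no match needed
  Position 5 ('b'): no match needed
  Position 6 ('c'): no match needed
  Position 7 ('a'): no match needed
Only matched 1/2 characters => not a subsequence

0


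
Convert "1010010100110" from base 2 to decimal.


Input: "1010010100110" in base 2
Positional expansion:
  Digit '1' (value 1) x 2^12 = 4096
  Digit '0' (value 0) x 2^11 = 0
  Digit '1' (value 1) x 2^10 = 1024
  Digit '0' (value 0) x 2^9 = 0
  Digit '0' (value 0) x 2^8 = 0
  Digit '1' (value 1) x 2^7 = 128
  Digit '0' (value 0) x 2^6 = 0
  Digit '1' (value 1) x 2^5 = 32
  Digit '0' (value 0) x 2^4 = 0
  Digit '0' (value 0) x 2^3 = 0
  Digit '1' (value 1) x 2^2 = 4
  Digit '1' (value 1) x 2^1 = 2
  Digit '0' (value 0) x 2^0 = 0
Sum = 5286

5286


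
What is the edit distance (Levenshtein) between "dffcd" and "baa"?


Computing edit distance: "dffcd" -> "baa"
DP table:
           b    a    a
      0    1    2    3
  d   1    1    2    3
  f   2    2    2    3
  f   3    3    3    3
  c   4    4    4    4
  d   5    5    5    5
Edit distance = dp[5][3] = 5

5


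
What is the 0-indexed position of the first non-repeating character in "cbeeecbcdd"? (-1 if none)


Input: cbeeecbcdd
Character frequencies:
  'b': 2
  'c': 3
  'd': 2
  'e': 3
Scanning left to right for freq == 1:
  Position 0 ('c'): freq=3, skip
  Position 1 ('b'): freq=2, skip
  Position 2 ('e'): freq=3, skip
  Position 3 ('e'): freq=3, skip
  Position 4 ('e'): freq=3, skip
  Position 5 ('c'): freq=3, skip
  Position 6 ('b'): freq=2, skip
  Position 7 ('c'): freq=3, skip
  Position 8 ('d'): freq=2, skip
  Position 9 ('d'): freq=2, skip
  No unique character found => answer = -1

-1


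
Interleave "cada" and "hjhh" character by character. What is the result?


Interleaving "cada" and "hjhh":
  Position 0: 'c' from first, 'h' from second => "ch"
  Position 1: 'a' from first, 'j' from second => "aj"
  Position 2: 'd' from first, 'h' from second => "dh"
  Position 3: 'a' from first, 'h' from second => "ah"
Result: chajdhah

chajdhah


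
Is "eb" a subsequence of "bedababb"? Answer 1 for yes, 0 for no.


Check if "eb" is a subsequence of "bedababb"
Greedy scan:
  Position 0 ('b'): no match needed
  Position 1 ('e'): matches sub[0] = 'e'
  Position 2 ('d'): no match needed
  Position 3 ('a'): no match needed
  Position 4 ('b'): matches sub[1] = 'b'
  Position 5 ('a'): no match needed
  Position 6 ('b'): no match needed
  Position 7 ('b'): no match needed
All 2 characters matched => is a subsequence

1


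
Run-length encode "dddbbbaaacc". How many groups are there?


Input: dddbbbaaacc
Scanning for consecutive runs:
  Group 1: 'd' x 3 (positions 0-2)
  Group 2: 'b' x 3 (positions 3-5)
  Group 3: 'a' x 3 (positions 6-8)
  Group 4: 'c' x 2 (positions 9-10)
Total groups: 4

4


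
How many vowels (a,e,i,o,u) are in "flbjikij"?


Input: flbjikij
Checking each character:
  'f' at position 0: consonant
  'l' at position 1: consonant
  'b' at position 2: consonant
  'j' at position 3: consonant
  'i' at position 4: vowel (running total: 1)
  'k' at position 5: consonant
  'i' at position 6: vowel (running total: 2)
  'j' at position 7: consonant
Total vowels: 2

2


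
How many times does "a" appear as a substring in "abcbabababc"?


Searching for "a" in "abcbabababc"
Scanning each position:
  Position 0: "a" => MATCH
  Position 1: "b" => no
  Position 2: "c" => no
  Position 3: "b" => no
  Position 4: "a" => MATCH
  Position 5: "b" => no
  Position 6: "a" => MATCH
  Position 7: "b" => no
  Position 8: "a" => MATCH
  Position 9: "b" => no
  Position 10: "c" => no
Total occurrences: 4

4


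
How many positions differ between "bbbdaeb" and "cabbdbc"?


Comparing "bbbdaeb" and "cabbdbc" position by position:
  Position 0: 'b' vs 'c' => DIFFER
  Position 1: 'b' vs 'a' => DIFFER
  Position 2: 'b' vs 'b' => same
  Position 3: 'd' vs 'b' => DIFFER
  Position 4: 'a' vs 'd' => DIFFER
  Position 5: 'e' vs 'b' => DIFFER
  Position 6: 'b' vs 'c' => DIFFER
Positions that differ: 6

6


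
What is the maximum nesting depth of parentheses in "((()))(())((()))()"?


Input: "((()))(())((()))()"
Tracking depth:
  Position 0 '(': depth becomes 1
  Position 1 '(': depth becomes 2
  Position 2 '(': depth becomes 3
  Position 3 ')': depth becomes 2
  Position 4 ')': depth becomes 1
  Position 5 ')': depth becomes 0
  Position 6 '(': depth becomes 1
  Position 7 '(': depth becomes 2
  Position 8 ')': depth becomes 1
  Position 9 ')': depth becomes 0
  Position 10 '(': depth becomes 1
  Position 11 '(': depth becomes 2
  Position 12 '(': depth becomes 3
  Position 13 ')': depth becomes 2
  Position 14 ')': depth becomes 1
  Position 15 ')': depth becomes 0
  Position 16 '(': depth becomes 1
  Position 17 ')': depth becomes 0
Maximum depth reached: 3

3


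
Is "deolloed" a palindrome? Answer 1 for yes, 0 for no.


Input: deolloed
Reversed: deolloed
  Compare pos 0 ('d') with pos 7 ('d'): match
  Compare pos 1 ('e') with pos 6 ('e'): match
  Compare pos 2 ('o') with pos 5 ('o'): match
  Compare pos 3 ('l') with pos 4 ('l'): match
Result: palindrome

1


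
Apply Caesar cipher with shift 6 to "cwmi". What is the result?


Caesar cipher: shift "cwmi" by 6
  'c' (pos 2) + 6 = pos 8 = 'i'
  'w' (pos 22) + 6 = pos 2 = 'c'
  'm' (pos 12) + 6 = pos 18 = 's'
  'i' (pos 8) + 6 = pos 14 = 'o'
Result: icso

icso


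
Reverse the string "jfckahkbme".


Input: jfckahkbme
Reading characters right to left:
  Position 9: 'e'
  Position 8: 'm'
  Position 7: 'b'
  Position 6: 'k'
  Position 5: 'h'
  Position 4: 'a'
  Position 3: 'k'
  Position 2: 'c'
  Position 1: 'f'
  Position 0: 'j'
Reversed: embkhakcfj

embkhakcfj


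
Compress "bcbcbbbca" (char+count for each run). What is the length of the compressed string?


Input: bcbcbbbca
Runs:
  'b' x 1 => "b1"
  'c' x 1 => "c1"
  'b' x 1 => "b1"
  'c' x 1 => "c1"
  'b' x 3 => "b3"
  'c' x 1 => "c1"
  'a' x 1 => "a1"
Compressed: "b1c1b1c1b3c1a1"
Compressed length: 14

14


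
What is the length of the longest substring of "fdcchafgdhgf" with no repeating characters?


Input: "fdcchafgdhgf"
Sliding window (track last position of each char):
  Position 0 ('f'): window [0,0] length 1 -- new best
  Position 1 ('d'): window [0,1] length 2 -- new best
  Position 2 ('c'): window [0,2] length 3 -- new best
  Position 3 ('c'): repeat (last at 2), move window start to 3
  Position 3 ('c'): window [3,3] length 1
  Position 4 ('h'): window [3,4] length 2
  Position 5 ('a'): window [3,5] length 3
  Position 6 ('f'): window [3,6] length 4 -- new best
  Position 7 ('g'): window [3,7] length 5 -- new best
  Position 8 ('d'): window [3,8] length 6 -- new best
  Position 9 ('h'): repeat (last at 4), move window start to 5
  Position 9 ('h'): window [5,9] length 5
  Position 10 ('g'): repeat (last at 7), move window start to 8
  Position 10 ('g'): window [8,10] length 3
  Position 11 ('f'): window [8,11] length 4
Longest substring with no repeats: "chafgd" with length 6

6


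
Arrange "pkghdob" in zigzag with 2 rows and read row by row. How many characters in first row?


Zigzag "pkghdob" into 2 rows:
Placing characters:
  'p' => row 0
  'k' => row 1
  'g' => row 0
  'h' => row 1
  'd' => row 0
  'o' => row 1
  'b' => row 0
Rows:
  Row 0: "pgdb"
  Row 1: "kho"
First row length: 4

4


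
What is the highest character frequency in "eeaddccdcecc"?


Input: eeaddccdcecc
Character counts:
  'a': 1
  'c': 5
  'd': 3
  'e': 3
Maximum frequency: 5

5


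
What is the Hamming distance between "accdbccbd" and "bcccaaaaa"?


Comparing "accdbccbd" and "bcccaaaaa" position by position:
  Position 0: 'a' vs 'b' => differ
  Position 1: 'c' vs 'c' => same
  Position 2: 'c' vs 'c' => same
  Position 3: 'd' vs 'c' => differ
  Position 4: 'b' vs 'a' => differ
  Position 5: 'c' vs 'a' => differ
  Position 6: 'c' vs 'a' => differ
  Position 7: 'b' vs 'a' => differ
  Position 8: 'd' vs 'a' => differ
Total differences (Hamming distance): 7

7


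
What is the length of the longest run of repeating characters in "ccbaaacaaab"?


Input: "ccbaaacaaab"
Scanning for longest run:
  Position 1 ('c'): continues run of 'c', length=2
  Position 2 ('b'): new char, reset run to 1
  Position 3 ('a'): new char, reset run to 1
  Position 4 ('a'): continues run of 'a', length=2
  Position 5 ('a'): continues run of 'a', length=3
  Position 6 ('c'): new char, reset run to 1
  Position 7 ('a'): new char, reset run to 1
  Position 8 ('a'): continues run of 'a', length=2
  Position 9 ('a'): continues run of 'a', length=3
  Position 10 ('b'): new char, reset run to 1
Longest run: 'a' with length 3

3


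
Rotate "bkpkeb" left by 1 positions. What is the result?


Input: "bkpkeb", rotate left by 1
First 1 characters: "b"
Remaining characters: "kpkeb"
Concatenate remaining + first: "kpkeb" + "b" = "kpkebb"

kpkebb


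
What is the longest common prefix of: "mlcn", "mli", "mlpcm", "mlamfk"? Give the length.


Words: mlcn, mli, mlpcm, mlamfk
  Position 0: all 'm' => match
  Position 1: all 'l' => match
  Position 2: ('c', 'i', 'p', 'a') => mismatch, stop
LCP = "ml" (length 2)

2


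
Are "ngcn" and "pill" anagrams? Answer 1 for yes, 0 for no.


Strings: "ngcn", "pill"
Sorted first:  cgnn
Sorted second: illp
Differ at position 0: 'c' vs 'i' => not anagrams

0


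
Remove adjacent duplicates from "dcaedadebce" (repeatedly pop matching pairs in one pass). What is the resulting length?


Input: dcaedadebce
Stack-based adjacent duplicate removal:
  Read 'd': push. Stack: d
  Read 'c': push. Stack: dc
  Read 'a': push. Stack: dca
  Read 'e': push. Stack: dcae
  Read 'd': push. Stack: dcaed
  Read 'a': push. Stack: dcaeda
  Read 'd': push. Stack: dcaedad
  Read 'e': push. Stack: dcaedade
  Read 'b': push. Stack: dcaedadeb
  Read 'c': push. Stack: dcaedadebc
  Read 'e': push. Stack: dcaedadebce
Final stack: "dcaedadebce" (length 11)

11


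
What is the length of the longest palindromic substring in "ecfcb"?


Input: "ecfcb"
Checking substrings for palindromes:
  [1:4] "cfc" (len 3) => palindrome
Longest palindromic substring: "cfc" with length 3

3


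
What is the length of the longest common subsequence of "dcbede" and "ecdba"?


LCS of "dcbede" and "ecdba"
DP table:
           e    c    d    b    a
      0    0    0    0    0    0
  d   0    0    0    1    1    1
  c   0    0    1    1    1    1
  b   0    0    1    1    2    2
  e   0    1    1    1    2    2
  d   0    1    1    2    2    2
  e   0    1    1    2    2    2
LCS length = dp[6][5] = 2

2


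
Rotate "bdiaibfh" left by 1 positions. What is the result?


Input: "bdiaibfh", rotate left by 1
First 1 characters: "b"
Remaining characters: "diaibfh"
Concatenate remaining + first: "diaibfh" + "b" = "diaibfhb"

diaibfhb


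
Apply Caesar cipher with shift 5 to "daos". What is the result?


Caesar cipher: shift "daos" by 5
  'd' (pos 3) + 5 = pos 8 = 'i'
  'a' (pos 0) + 5 = pos 5 = 'f'
  'o' (pos 14) + 5 = pos 19 = 't'
  's' (pos 18) + 5 = pos 23 = 'x'
Result: iftx

iftx


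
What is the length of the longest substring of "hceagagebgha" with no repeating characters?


Input: "hceagagebgha"
Sliding window (track last position of each char):
  Position 0 ('h'): window [0,0] length 1 -- new best
  Position 1 ('c'): window [0,1] length 2 -- new best
  Position 2 ('e'): window [0,2] length 3 -- new best
  Position 3 ('a'): window [0,3] length 4 -- new best
  Position 4 ('g'): window [0,4] length 5 -- new best
  Position 5 ('a'): repeat (last at 3), move window start to 4
  Position 5 ('a'): window [4,5] length 2
  Position 6 ('g'): repeat (last at 4), move window start to 5
  Position 6 ('g'): window [5,6] length 2
  Position 7 ('e'): window [5,7] length 3
  Position 8 ('b'): window [5,8] length 4
  Position 9 ('g'): repeat (last at 6), move window start to 7
  Position 9 ('g'): window [7,9] length 3
  Position 10 ('h'): window [7,10] length 4
  Position 11 ('a'): window [7,11] length 5
Longest substring with no repeats: "hceag" with length 5

5


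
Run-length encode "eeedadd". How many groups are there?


Input: eeedadd
Scanning for consecutive runs:
  Group 1: 'e' x 3 (positions 0-2)
  Group 2: 'd' x 1 (positions 3-3)
  Group 3: 'a' x 1 (positions 4-4)
  Group 4: 'd' x 2 (positions 5-6)
Total groups: 4

4


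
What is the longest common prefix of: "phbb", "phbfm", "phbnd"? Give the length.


Words: phbb, phbfm, phbnd
  Position 0: all 'p' => match
  Position 1: all 'h' => match
  Position 2: all 'b' => match
  Position 3: ('b', 'f', 'n') => mismatch, stop
LCP = "phb" (length 3)

3


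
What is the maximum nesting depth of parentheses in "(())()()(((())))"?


Input: "(())()()(((())))"
Tracking depth:
  Position 0 '(': depth becomes 1
  Position 1 '(': depth becomes 2
  Position 2 ')': depth becomes 1
  Position 3 ')': depth becomes 0
  Position 4 '(': depth becomes 1
  Position 5 ')': depth becomes 0
  Position 6 '(': depth becomes 1
  Position 7 ')': depth becomes 0
  Position 8 '(': depth becomes 1
  Position 9 '(': depth becomes 2
  Position 10 '(': depth becomes 3
  Position 11 '(': depth becomes 4
  Position 12 ')': depth becomes 3
  Position 13 ')': depth becomes 2
  Position 14 ')': depth becomes 1
  Position 15 ')': depth becomes 0
Maximum depth reached: 4

4


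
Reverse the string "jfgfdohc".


Input: jfgfdohc
Reading characters right to left:
  Position 7: 'c'
  Position 6: 'h'
  Position 5: 'o'
  Position 4: 'd'
  Position 3: 'f'
  Position 2: 'g'
  Position 1: 'f'
  Position 0: 'j'
Reversed: chodfgfj

chodfgfj


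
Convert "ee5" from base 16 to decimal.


Input: "ee5" in base 16
Positional expansion:
  Digit 'e' (value 14) x 16^2 = 3584
  Digit 'e' (value 14) x 16^1 = 224
  Digit '5' (value 5) x 16^0 = 5
Sum = 3813

3813


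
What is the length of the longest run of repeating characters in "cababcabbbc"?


Input: "cababcabbbc"
Scanning for longest run:
  Position 1 ('a'): new char, reset run to 1
  Position 2 ('b'): new char, reset run to 1
  Position 3 ('a'): new char, reset run to 1
  Position 4 ('b'): new char, reset run to 1
  Position 5 ('c'): new char, reset run to 1
  Position 6 ('a'): new char, reset run to 1
  Position 7 ('b'): new char, reset run to 1
  Position 8 ('b'): continues run of 'b', length=2
  Position 9 ('b'): continues run of 'b', length=3
  Position 10 ('c'): new char, reset run to 1
Longest run: 'b' with length 3

3


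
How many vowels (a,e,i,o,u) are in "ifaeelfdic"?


Input: ifaeelfdic
Checking each character:
  'i' at position 0: vowel (running total: 1)
  'f' at position 1: consonant
  'a' at position 2: vowel (running total: 2)
  'e' at position 3: vowel (running total: 3)
  'e' at position 4: vowel (running total: 4)
  'l' at position 5: consonant
  'f' at position 6: consonant
  'd' at position 7: consonant
  'i' at position 8: vowel (running total: 5)
  'c' at position 9: consonant
Total vowels: 5

5


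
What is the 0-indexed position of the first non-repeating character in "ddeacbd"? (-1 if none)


Input: ddeacbd
Character frequencies:
  'a': 1
  'b': 1
  'c': 1
  'd': 3
  'e': 1
Scanning left to right for freq == 1:
  Position 0 ('d'): freq=3, skip
  Position 1 ('d'): freq=3, skip
  Position 2 ('e'): unique! => answer = 2

2


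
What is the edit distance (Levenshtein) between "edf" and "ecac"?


Computing edit distance: "edf" -> "ecac"
DP table:
           e    c    a    c
      0    1    2    3    4
  e   1    0    1    2    3
  d   2    1    1    2    3
  f   3    2    2    2    3
Edit distance = dp[3][4] = 3

3


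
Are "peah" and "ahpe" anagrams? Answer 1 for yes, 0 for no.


Strings: "peah", "ahpe"
Sorted first:  aehp
Sorted second: aehp
Sorted forms match => anagrams

1


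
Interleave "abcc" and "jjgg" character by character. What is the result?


Interleaving "abcc" and "jjgg":
  Position 0: 'a' from first, 'j' from second => "aj"
  Position 1: 'b' from first, 'j' from second => "bj"
  Position 2: 'c' from first, 'g' from second => "cg"
  Position 3: 'c' from first, 'g' from second => "cg"
Result: ajbjcgcg

ajbjcgcg


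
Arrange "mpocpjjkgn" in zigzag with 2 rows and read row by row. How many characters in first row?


Zigzag "mpocpjjkgn" into 2 rows:
Placing characters:
  'm' => row 0
  'p' => row 1
  'o' => row 0
  'c' => row 1
  'p' => row 0
  'j' => row 1
  'j' => row 0
  'k' => row 1
  'g' => row 0
  'n' => row 1
Rows:
  Row 0: "mopjg"
  Row 1: "pcjkn"
First row length: 5

5


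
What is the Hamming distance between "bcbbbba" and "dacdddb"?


Comparing "bcbbbba" and "dacdddb" position by position:
  Position 0: 'b' vs 'd' => differ
  Position 1: 'c' vs 'a' => differ
  Position 2: 'b' vs 'c' => differ
  Position 3: 'b' vs 'd' => differ
  Position 4: 'b' vs 'd' => differ
  Position 5: 'b' vs 'd' => differ
  Position 6: 'a' vs 'b' => differ
Total differences (Hamming distance): 7

7


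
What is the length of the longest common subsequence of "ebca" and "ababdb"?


LCS of "ebca" and "ababdb"
DP table:
           a    b    a    b    d    b
      0    0    0    0    0    0    0
  e   0    0    0    0    0    0    0
  b   0    0    1    1    1    1    1
  c   0    0    1    1    1    1    1
  a   0    1    1    2    2    2    2
LCS length = dp[4][6] = 2

2


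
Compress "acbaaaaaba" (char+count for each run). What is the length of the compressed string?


Input: acbaaaaaba
Runs:
  'a' x 1 => "a1"
  'c' x 1 => "c1"
  'b' x 1 => "b1"
  'a' x 5 => "a5"
  'b' x 1 => "b1"
  'a' x 1 => "a1"
Compressed: "a1c1b1a5b1a1"
Compressed length: 12

12


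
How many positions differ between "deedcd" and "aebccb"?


Comparing "deedcd" and "aebccb" position by position:
  Position 0: 'd' vs 'a' => DIFFER
  Position 1: 'e' vs 'e' => same
  Position 2: 'e' vs 'b' => DIFFER
  Position 3: 'd' vs 'c' => DIFFER
  Position 4: 'c' vs 'c' => same
  Position 5: 'd' vs 'b' => DIFFER
Positions that differ: 4

4


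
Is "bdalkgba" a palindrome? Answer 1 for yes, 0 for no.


Input: bdalkgba
Reversed: abgkladb
  Compare pos 0 ('b') with pos 7 ('a'): MISMATCH
  Compare pos 1 ('d') with pos 6 ('b'): MISMATCH
  Compare pos 2 ('a') with pos 5 ('g'): MISMATCH
  Compare pos 3 ('l') with pos 4 ('k'): MISMATCH
Result: not a palindrome

0


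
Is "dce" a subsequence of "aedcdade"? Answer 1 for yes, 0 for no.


Check if "dce" is a subsequence of "aedcdade"
Greedy scan:
  Position 0 ('a'): no match needed
  Position 1 ('e'): no match needed
  Position 2 ('d'): matches sub[0] = 'd'
  Position 3 ('c'): matches sub[1] = 'c'
  Position 4 ('d'): no match needed
  Position 5 ('a'): no match needed
  Position 6 ('d'): no match needed
  Position 7 ('e'): matches sub[2] = 'e'
All 3 characters matched => is a subsequence

1


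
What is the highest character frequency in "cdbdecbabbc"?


Input: cdbdecbabbc
Character counts:
  'a': 1
  'b': 4
  'c': 3
  'd': 2
  'e': 1
Maximum frequency: 4

4


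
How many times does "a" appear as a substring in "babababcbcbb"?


Searching for "a" in "babababcbcbb"
Scanning each position:
  Position 0: "b" => no
  Position 1: "a" => MATCH
  Position 2: "b" => no
  Position 3: "a" => MATCH
  Position 4: "b" => no
  Position 5: "a" => MATCH
  Position 6: "b" => no
  Position 7: "c" => no
  Position 8: "b" => no
  Position 9: "c" => no
  Position 10: "b" => no
  Position 11: "b" => no
Total occurrences: 3

3
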